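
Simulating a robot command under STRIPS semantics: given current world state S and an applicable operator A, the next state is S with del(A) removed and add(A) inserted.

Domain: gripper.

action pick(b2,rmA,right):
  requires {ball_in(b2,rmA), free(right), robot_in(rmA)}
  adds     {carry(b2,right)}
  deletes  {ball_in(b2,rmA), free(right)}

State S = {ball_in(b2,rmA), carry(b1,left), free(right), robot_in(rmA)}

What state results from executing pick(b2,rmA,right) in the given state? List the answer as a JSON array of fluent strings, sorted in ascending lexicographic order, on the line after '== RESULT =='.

Compute (S \ del) ∪ add:
  pre ⊆ S: {ball_in(b2,rmA), free(right), robot_in(rmA)} ⊆ S  — applicable
  S \ del = {carry(b1,left), robot_in(rmA)}
  ∪ add   = {carry(b1,left), carry(b2,right), robot_in(rmA)}

== RESULT ==
["carry(b1,left)", "carry(b2,right)", "robot_in(rmA)"]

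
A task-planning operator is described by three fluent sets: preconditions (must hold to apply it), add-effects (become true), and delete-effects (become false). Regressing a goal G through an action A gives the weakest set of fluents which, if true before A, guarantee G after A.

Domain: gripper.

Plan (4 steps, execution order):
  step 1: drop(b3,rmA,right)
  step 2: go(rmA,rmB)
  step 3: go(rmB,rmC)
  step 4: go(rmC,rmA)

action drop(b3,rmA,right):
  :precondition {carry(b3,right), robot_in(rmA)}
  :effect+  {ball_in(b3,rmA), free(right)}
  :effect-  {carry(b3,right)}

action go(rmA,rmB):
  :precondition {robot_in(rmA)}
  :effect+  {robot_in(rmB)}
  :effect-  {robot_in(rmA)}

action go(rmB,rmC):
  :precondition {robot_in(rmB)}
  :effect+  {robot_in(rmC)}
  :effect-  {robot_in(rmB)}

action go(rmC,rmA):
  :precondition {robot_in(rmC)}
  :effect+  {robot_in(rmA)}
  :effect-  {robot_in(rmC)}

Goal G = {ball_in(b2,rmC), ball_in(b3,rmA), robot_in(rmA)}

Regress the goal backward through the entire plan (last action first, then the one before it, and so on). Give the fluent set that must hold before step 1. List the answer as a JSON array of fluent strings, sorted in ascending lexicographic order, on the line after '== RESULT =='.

Work backward from the goal:
  through step 4 (go(rmC,rmA)): drop {robot_in(rmA)}, keep {ball_in(b2,rmC), ball_in(b3,rmA)}, require {robot_in(rmC)}
    → {ball_in(b2,rmC), ball_in(b3,rmA), robot_in(rmC)}
  through step 3 (go(rmB,rmC)): drop {robot_in(rmC)}, keep {ball_in(b2,rmC), ball_in(b3,rmA)}, require {robot_in(rmB)}
    → {ball_in(b2,rmC), ball_in(b3,rmA), robot_in(rmB)}
  through step 2 (go(rmA,rmB)): drop {robot_in(rmB)}, keep {ball_in(b2,rmC), ball_in(b3,rmA)}, require {robot_in(rmA)}
    → {ball_in(b2,rmC), ball_in(b3,rmA), robot_in(rmA)}
  through step 1 (drop(b3,rmA,right)): drop {ball_in(b3,rmA)}, keep {ball_in(b2,rmC), robot_in(rmA)}, require {carry(b3,right), robot_in(rmA)}
    → {ball_in(b2,rmC), carry(b3,right), robot_in(rmA)}

== RESULT ==
["ball_in(b2,rmC)", "carry(b3,right)", "robot_in(rmA)"]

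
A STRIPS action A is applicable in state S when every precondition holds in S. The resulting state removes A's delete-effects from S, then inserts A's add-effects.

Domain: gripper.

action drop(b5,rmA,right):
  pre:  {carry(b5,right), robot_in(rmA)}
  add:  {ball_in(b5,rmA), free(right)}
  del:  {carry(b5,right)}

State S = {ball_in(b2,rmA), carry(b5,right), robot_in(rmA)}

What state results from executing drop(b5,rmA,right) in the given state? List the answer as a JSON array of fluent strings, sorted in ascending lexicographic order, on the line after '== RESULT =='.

Compute (S \ del) ∪ add:
  pre ⊆ S: {carry(b5,right), robot_in(rmA)} ⊆ S  — applicable
  S \ del = {ball_in(b2,rmA), robot_in(rmA)}
  ∪ add   = {ball_in(b2,rmA), ball_in(b5,rmA), free(right), robot_in(rmA)}

== RESULT ==
["ball_in(b2,rmA)", "ball_in(b5,rmA)", "free(right)", "robot_in(rmA)"]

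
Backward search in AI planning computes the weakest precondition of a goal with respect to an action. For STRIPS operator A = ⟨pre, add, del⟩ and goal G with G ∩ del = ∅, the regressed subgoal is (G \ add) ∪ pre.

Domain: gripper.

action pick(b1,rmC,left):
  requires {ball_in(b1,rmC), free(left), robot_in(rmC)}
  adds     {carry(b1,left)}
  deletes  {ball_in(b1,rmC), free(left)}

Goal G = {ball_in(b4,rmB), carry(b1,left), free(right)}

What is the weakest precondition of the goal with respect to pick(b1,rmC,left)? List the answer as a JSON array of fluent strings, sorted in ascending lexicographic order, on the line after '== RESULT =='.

Regress:
  G ∩ del = {}  (empty — regression defined)
  G \ add = {ball_in(b4,rmB), carry(b1,left), free(right)} \ {carry(b1,left)} = {ball_in(b4,rmB), free(right)}
  ∪ pre   = {ball_in(b4,rmB), free(right)} ∪ {ball_in(b1,rmC), free(left), robot_in(rmC)}
          = {ball_in(b1,rmC), ball_in(b4,rmB), free(left), free(right), robot_in(rmC)}

== RESULT ==
["ball_in(b1,rmC)", "ball_in(b4,rmB)", "free(left)", "free(right)", "robot_in(rmC)"]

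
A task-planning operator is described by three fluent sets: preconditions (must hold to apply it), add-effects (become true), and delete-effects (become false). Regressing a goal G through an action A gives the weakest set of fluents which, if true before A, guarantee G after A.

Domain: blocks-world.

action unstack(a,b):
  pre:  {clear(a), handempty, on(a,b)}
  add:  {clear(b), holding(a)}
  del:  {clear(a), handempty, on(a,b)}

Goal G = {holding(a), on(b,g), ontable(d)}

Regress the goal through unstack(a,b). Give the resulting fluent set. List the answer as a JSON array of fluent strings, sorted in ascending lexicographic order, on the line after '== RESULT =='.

Compute (G \ add) ∪ pre:
  G ∩ del = {}  (empty — regression defined)
  G \ add = {holding(a), on(b,g), ontable(d)} \ {clear(b), holding(a)} = {on(b,g), ontable(d)}
  ∪ pre   = {on(b,g), ontable(d)} ∪ {clear(a), handempty, on(a,b)}
          = {clear(a), handempty, on(a,b), on(b,g), ontable(d)}

== RESULT ==
["clear(a)", "handempty", "on(a,b)", "on(b,g)", "ontable(d)"]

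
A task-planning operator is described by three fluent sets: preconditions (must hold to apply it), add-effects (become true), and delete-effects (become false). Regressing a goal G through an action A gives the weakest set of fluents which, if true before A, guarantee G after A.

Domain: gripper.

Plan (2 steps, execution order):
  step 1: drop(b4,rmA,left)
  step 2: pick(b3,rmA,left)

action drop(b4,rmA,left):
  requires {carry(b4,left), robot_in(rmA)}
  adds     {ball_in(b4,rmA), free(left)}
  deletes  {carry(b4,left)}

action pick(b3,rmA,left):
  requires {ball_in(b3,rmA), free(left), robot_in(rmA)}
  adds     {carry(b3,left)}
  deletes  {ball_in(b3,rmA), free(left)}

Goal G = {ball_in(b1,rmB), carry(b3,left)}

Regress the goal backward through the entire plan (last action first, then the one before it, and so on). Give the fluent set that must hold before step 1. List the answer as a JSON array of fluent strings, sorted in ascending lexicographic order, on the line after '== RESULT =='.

Work backward from the goal:
  through step 2 (pick(b3,rmA,left)): drop {carry(b3,left)}, keep {ball_in(b1,rmB)}, require {ball_in(b3,rmA), free(left), robot_in(rmA)}
    → {ball_in(b1,rmB), ball_in(b3,rmA), free(left), robot_in(rmA)}
  through step 1 (drop(b4,rmA,left)): drop {free(left)}, keep {ball_in(b1,rmB), ball_in(b3,rmA), robot_in(rmA)}, require {carry(b4,left), robot_in(rmA)}
    → {ball_in(b1,rmB), ball_in(b3,rmA), carry(b4,left), robot_in(rmA)}

== RESULT ==
["ball_in(b1,rmB)", "ball_in(b3,rmA)", "carry(b4,left)", "robot_in(rmA)"]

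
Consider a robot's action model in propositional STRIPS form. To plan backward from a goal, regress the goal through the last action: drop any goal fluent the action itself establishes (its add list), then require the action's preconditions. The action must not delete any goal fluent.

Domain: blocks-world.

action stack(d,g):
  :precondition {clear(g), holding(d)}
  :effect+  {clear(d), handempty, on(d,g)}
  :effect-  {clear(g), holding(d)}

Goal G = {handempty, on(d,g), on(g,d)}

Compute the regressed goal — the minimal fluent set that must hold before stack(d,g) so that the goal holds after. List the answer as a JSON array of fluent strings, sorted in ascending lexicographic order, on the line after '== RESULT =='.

Regress:
  G ∩ del = {}  (empty — regression defined)
  G \ add = {handempty, on(d,g), on(g,d)} \ {clear(d), handempty, on(d,g)} = {on(g,d)}
  ∪ pre   = {on(g,d)} ∪ {clear(g), holding(d)}
          = {clear(g), holding(d), on(g,d)}

== RESULT ==
["clear(g)", "holding(d)", "on(g,d)"]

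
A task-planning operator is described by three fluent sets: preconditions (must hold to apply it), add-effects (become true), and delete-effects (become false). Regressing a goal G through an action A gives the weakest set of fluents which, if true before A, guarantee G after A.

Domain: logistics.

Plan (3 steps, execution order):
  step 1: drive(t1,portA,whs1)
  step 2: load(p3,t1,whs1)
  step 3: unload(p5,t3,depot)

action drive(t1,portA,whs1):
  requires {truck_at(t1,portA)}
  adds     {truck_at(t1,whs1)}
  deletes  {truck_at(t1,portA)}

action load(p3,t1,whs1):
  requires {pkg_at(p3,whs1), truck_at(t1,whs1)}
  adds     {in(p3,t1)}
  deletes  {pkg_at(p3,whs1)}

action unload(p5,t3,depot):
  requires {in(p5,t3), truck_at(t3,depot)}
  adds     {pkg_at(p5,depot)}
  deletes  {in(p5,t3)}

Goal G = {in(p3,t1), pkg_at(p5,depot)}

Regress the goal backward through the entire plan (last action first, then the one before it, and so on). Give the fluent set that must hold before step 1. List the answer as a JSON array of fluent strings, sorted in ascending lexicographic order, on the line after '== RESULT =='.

Regress step by step:
  through step 3 (unload(p5,t3,depot)): drop {pkg_at(p5,depot)}, keep {in(p3,t1)}, require {in(p5,t3), truck_at(t3,depot)}
    → {in(p3,t1), in(p5,t3), truck_at(t3,depot)}
  through step 2 (load(p3,t1,whs1)): drop {in(p3,t1)}, keep {in(p5,t3), truck_at(t3,depot)}, require {pkg_at(p3,whs1), truck_at(t1,whs1)}
    → {in(p5,t3), pkg_at(p3,whs1), truck_at(t1,whs1), truck_at(t3,depot)}
  through step 1 (drive(t1,portA,whs1)): drop {truck_at(t1,whs1)}, keep {in(p5,t3), pkg_at(p3,whs1), truck_at(t3,depot)}, require {truck_at(t1,portA)}
    → {in(p5,t3), pkg_at(p3,whs1), truck_at(t1,portA), truck_at(t3,depot)}

== RESULT ==
["in(p5,t3)", "pkg_at(p3,whs1)", "truck_at(t1,portA)", "truck_at(t3,depot)"]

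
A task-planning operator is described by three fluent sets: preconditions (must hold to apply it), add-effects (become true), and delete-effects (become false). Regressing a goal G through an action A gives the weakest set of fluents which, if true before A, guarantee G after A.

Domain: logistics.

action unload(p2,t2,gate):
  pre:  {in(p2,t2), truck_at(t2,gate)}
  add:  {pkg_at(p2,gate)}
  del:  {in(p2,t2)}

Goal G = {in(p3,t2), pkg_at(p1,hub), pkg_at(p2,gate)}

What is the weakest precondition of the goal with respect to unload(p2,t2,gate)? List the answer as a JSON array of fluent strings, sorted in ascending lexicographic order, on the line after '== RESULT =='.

Compute (G \ add) ∪ pre:
  G ∩ del = {}  (empty — regression defined)
  G \ add = {in(p3,t2), pkg_at(p1,hub), pkg_at(p2,gate)} \ {pkg_at(p2,gate)} = {in(p3,t2), pkg_at(p1,hub)}
  ∪ pre   = {in(p3,t2), pkg_at(p1,hub)} ∪ {in(p2,t2), truck_at(t2,gate)}
          = {in(p2,t2), in(p3,t2), pkg_at(p1,hub), truck_at(t2,gate)}

== RESULT ==
["in(p2,t2)", "in(p3,t2)", "pkg_at(p1,hub)", "truck_at(t2,gate)"]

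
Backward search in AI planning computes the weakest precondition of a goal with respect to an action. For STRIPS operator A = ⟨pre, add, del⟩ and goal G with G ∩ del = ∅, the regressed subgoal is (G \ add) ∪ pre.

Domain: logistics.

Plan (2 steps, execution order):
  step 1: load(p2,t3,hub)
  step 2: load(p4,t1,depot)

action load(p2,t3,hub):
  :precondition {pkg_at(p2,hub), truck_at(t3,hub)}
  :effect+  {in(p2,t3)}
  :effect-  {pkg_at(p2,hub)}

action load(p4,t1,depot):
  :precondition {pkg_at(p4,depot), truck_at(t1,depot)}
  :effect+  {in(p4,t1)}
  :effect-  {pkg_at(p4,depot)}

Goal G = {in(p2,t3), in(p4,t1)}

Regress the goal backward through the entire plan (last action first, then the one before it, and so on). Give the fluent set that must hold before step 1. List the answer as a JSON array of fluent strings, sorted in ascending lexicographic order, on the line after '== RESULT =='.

Work backward from the goal:
  through step 2 (load(p4,t1,depot)): drop {in(p4,t1)}, keep {in(p2,t3)}, require {pkg_at(p4,depot), truck_at(t1,depot)}
    → {in(p2,t3), pkg_at(p4,depot), truck_at(t1,depot)}
  through step 1 (load(p2,t3,hub)): drop {in(p2,t3)}, keep {pkg_at(p4,depot), truck_at(t1,depot)}, require {pkg_at(p2,hub), truck_at(t3,hub)}
    → {pkg_at(p2,hub), pkg_at(p4,depot), truck_at(t1,depot), truck_at(t3,hub)}

== RESULT ==
["pkg_at(p2,hub)", "pkg_at(p4,depot)", "truck_at(t1,depot)", "truck_at(t3,hub)"]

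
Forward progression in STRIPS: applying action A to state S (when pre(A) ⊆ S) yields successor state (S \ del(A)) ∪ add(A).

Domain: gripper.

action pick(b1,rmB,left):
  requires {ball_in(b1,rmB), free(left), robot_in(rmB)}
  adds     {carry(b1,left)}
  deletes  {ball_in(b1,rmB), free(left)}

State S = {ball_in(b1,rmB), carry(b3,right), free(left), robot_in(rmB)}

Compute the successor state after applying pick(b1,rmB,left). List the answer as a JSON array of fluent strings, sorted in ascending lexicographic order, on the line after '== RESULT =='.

Compute (S \ del) ∪ add:
  pre ⊆ S: {ball_in(b1,rmB), free(left), robot_in(rmB)} ⊆ S  — applicable
  S \ del = {carry(b3,right), robot_in(rmB)}
  ∪ add   = {carry(b1,left), carry(b3,right), robot_in(rmB)}

== RESULT ==
["carry(b1,left)", "carry(b3,right)", "robot_in(rmB)"]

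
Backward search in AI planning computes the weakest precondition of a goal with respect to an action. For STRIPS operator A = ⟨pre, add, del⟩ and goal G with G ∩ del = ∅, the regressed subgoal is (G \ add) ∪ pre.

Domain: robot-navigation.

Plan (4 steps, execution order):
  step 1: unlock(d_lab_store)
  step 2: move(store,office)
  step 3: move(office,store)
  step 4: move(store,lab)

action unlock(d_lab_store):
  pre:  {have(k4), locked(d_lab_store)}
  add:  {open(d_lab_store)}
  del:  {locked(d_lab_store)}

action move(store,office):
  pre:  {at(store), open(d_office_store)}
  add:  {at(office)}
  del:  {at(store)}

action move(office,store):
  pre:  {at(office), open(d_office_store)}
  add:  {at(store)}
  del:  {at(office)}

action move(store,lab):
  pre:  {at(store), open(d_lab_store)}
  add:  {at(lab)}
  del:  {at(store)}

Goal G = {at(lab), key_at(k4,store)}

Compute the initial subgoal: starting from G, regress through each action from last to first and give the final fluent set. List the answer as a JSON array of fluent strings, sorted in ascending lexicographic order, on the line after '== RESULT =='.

Work backward from the goal:
  through step 4 (move(store,lab)): drop {at(lab)}, keep {key_at(k4,store)}, require {at(store), open(d_lab_store)}
    → {at(store), key_at(k4,store), open(d_lab_store)}
  through step 3 (move(office,store)): drop {at(store)}, keep {key_at(k4,store), open(d_lab_store)}, require {at(office), open(d_office_store)}
    → {at(office), key_at(k4,store), open(d_lab_store), open(d_office_store)}
  through step 2 (move(store,office)): drop {at(office)}, keep {key_at(k4,store), open(d_lab_store), open(d_office_store)}, require {at(store), open(d_office_store)}
    → {at(store), key_at(k4,store), open(d_lab_store), open(d_office_store)}
  through step 1 (unlock(d_lab_store)): drop {open(d_lab_store)}, keep {at(store), key_at(k4,store), open(d_office_store)}, require {have(k4), locked(d_lab_store)}
    → {at(store), have(k4), key_at(k4,store), locked(d_lab_store), open(d_office_store)}

== RESULT ==
["at(store)", "have(k4)", "key_at(k4,store)", "locked(d_lab_store)", "open(d_office_store)"]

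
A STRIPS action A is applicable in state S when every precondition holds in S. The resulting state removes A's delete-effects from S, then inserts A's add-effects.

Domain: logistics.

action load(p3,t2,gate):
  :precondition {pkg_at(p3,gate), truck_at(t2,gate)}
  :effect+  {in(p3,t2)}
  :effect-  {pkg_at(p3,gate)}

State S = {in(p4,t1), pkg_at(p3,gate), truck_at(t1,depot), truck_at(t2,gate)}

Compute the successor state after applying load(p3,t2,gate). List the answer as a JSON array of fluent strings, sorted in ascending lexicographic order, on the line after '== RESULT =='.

Compute (S \ del) ∪ add:
  pre ⊆ S: {pkg_at(p3,gate), truck_at(t2,gate)} ⊆ S  — applicable
  S \ del = {in(p4,t1), truck_at(t1,depot), truck_at(t2,gate)}
  ∪ add   = {in(p3,t2), in(p4,t1), truck_at(t1,depot), truck_at(t2,gate)}

== RESULT ==
["in(p3,t2)", "in(p4,t1)", "truck_at(t1,depot)", "truck_at(t2,gate)"]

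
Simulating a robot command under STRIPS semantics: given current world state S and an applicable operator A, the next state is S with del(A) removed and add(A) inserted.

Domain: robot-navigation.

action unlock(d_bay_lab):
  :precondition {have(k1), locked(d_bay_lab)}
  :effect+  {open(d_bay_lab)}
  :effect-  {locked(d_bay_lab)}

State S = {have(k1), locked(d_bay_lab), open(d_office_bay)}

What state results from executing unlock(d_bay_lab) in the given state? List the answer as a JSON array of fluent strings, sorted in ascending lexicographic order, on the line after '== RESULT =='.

Progress:
  pre ⊆ S: {have(k1), locked(d_bay_lab)} ⊆ S  — applicable
  S \ del = {have(k1), open(d_office_bay)}
  ∪ add   = {have(k1), open(d_bay_lab), open(d_office_bay)}

== RESULT ==
["have(k1)", "open(d_bay_lab)", "open(d_office_bay)"]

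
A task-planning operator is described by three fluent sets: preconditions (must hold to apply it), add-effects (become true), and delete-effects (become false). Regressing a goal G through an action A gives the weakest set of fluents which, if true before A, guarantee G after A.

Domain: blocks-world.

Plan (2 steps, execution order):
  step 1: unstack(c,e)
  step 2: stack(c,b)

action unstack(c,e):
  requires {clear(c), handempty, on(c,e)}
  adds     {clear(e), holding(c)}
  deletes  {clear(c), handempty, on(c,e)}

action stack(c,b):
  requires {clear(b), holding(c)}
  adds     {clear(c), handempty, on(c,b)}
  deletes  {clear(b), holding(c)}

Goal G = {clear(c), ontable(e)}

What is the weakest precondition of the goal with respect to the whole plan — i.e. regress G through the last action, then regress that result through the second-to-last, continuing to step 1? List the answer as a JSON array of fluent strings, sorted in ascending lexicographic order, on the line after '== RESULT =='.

Regress step by step:
  through step 2 (stack(c,b)): drop {clear(c)}, keep {ontable(e)}, require {clear(b), holding(c)}
    → {clear(b), holding(c), ontable(e)}
  through step 1 (unstack(c,e)): drop {holding(c)}, keep {clear(b), ontable(e)}, require {clear(c), handempty, on(c,e)}
    → {clear(b), clear(c), handempty, on(c,e), ontable(e)}

== RESULT ==
["clear(b)", "clear(c)", "handempty", "on(c,e)", "ontable(e)"]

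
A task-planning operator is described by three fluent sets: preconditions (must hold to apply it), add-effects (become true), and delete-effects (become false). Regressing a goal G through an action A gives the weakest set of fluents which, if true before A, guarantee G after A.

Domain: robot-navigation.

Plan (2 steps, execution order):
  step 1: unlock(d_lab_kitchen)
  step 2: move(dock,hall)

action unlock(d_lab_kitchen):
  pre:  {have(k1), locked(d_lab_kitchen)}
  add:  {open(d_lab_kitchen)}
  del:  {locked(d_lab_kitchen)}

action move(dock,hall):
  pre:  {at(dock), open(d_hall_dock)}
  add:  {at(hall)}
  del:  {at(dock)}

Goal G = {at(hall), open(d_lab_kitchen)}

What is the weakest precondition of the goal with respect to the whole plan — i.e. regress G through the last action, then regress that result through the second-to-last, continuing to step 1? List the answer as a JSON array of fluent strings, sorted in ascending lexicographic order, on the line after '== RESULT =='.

Regress step by step:
  through step 2 (move(dock,hall)): drop {at(hall)}, keep {open(d_lab_kitchen)}, require {at(dock), open(d_hall_dock)}
    → {at(dock), open(d_hall_dock), open(d_lab_kitchen)}
  through step 1 (unlock(d_lab_kitchen)): drop {open(d_lab_kitchen)}, keep {at(dock), open(d_hall_dock)}, require {have(k1), locked(d_lab_kitchen)}
    → {at(dock), have(k1), locked(d_lab_kitchen), open(d_hall_dock)}

== RESULT ==
["at(dock)", "have(k1)", "locked(d_lab_kitchen)", "open(d_hall_dock)"]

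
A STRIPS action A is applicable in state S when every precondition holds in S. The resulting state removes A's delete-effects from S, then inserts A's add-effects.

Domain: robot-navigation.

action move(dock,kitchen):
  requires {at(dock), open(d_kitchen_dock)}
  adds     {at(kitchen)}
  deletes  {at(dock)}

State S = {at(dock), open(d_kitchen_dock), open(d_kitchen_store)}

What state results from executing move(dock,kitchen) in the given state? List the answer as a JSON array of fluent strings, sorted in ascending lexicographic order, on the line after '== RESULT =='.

Progress:
  pre ⊆ S: {at(dock), open(d_kitchen_dock)} ⊆ S  — applicable
  S \ del = {open(d_kitchen_dock), open(d_kitchen_store)}
  ∪ add   = {at(kitchen), open(d_kitchen_dock), open(d_kitchen_store)}

== RESULT ==
["at(kitchen)", "open(d_kitchen_dock)", "open(d_kitchen_store)"]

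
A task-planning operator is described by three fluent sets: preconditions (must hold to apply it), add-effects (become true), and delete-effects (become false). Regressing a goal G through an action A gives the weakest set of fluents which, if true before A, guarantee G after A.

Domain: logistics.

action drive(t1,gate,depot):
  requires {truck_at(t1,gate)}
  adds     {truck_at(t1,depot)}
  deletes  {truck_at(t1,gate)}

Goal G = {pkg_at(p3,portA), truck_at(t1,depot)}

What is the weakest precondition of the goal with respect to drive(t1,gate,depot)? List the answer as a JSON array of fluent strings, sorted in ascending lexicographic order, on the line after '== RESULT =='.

Compute (G \ add) ∪ pre:
  G ∩ del = {}  (empty — regression defined)
  G \ add = {pkg_at(p3,portA), truck_at(t1,depot)} \ {truck_at(t1,depot)} = {pkg_at(p3,portA)}
  ∪ pre   = {pkg_at(p3,portA)} ∪ {truck_at(t1,gate)}
          = {pkg_at(p3,portA), truck_at(t1,gate)}

== RESULT ==
["pkg_at(p3,portA)", "truck_at(t1,gate)"]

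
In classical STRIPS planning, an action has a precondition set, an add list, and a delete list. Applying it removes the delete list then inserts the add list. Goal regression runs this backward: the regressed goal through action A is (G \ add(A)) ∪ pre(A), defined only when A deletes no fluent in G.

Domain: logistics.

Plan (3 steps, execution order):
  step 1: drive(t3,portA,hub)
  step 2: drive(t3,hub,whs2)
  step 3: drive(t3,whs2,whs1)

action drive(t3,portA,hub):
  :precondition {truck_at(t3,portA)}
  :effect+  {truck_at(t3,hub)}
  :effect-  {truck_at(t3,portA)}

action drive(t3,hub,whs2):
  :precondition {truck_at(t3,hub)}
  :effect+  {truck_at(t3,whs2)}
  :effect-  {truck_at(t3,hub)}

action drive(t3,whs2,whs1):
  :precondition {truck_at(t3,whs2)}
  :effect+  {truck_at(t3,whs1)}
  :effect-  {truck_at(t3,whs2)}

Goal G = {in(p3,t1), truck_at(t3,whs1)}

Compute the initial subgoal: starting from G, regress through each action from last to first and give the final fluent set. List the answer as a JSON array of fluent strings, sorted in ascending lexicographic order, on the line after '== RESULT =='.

Regress step by step:
  through step 3 (drive(t3,whs2,whs1)): drop {truck_at(t3,whs1)}, keep {in(p3,t1)}, require {truck_at(t3,whs2)}
    → {in(p3,t1), truck_at(t3,whs2)}
  through step 2 (drive(t3,hub,whs2)): drop {truck_at(t3,whs2)}, keep {in(p3,t1)}, require {truck_at(t3,hub)}
    → {in(p3,t1), truck_at(t3,hub)}
  through step 1 (drive(t3,portA,hub)): drop {truck_at(t3,hub)}, keep {in(p3,t1)}, require {truck_at(t3,portA)}
    → {in(p3,t1), truck_at(t3,portA)}

== RESULT ==
["in(p3,t1)", "truck_at(t3,portA)"]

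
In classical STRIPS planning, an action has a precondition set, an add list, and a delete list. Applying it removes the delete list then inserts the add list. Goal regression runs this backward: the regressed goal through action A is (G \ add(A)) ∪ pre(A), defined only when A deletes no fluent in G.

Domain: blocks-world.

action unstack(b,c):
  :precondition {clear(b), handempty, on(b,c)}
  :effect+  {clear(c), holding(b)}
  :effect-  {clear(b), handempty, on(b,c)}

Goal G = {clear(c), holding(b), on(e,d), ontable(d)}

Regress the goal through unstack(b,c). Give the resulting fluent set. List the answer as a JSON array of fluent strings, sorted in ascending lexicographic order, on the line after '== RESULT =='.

Regress:
  G ∩ del = {}  (empty — regression defined)
  G \ add = {clear(c), holding(b), on(e,d), ontable(d)} \ {clear(c), holding(b)} = {on(e,d), ontable(d)}
  ∪ pre   = {on(e,d), ontable(d)} ∪ {clear(b), handempty, on(b,c)}
          = {clear(b), handempty, on(b,c), on(e,d), ontable(d)}

== RESULT ==
["clear(b)", "handempty", "on(b,c)", "on(e,d)", "ontable(d)"]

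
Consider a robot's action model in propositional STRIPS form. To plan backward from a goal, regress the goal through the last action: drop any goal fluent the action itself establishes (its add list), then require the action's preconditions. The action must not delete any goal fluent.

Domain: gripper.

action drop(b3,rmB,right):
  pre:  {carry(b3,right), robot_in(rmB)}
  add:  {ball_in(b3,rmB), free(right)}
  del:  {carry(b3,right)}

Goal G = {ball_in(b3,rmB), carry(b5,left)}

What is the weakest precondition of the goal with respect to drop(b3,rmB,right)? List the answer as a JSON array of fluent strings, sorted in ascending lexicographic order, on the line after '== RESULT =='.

Compute (G \ add) ∪ pre:
  G ∩ del = {}  (empty — regression defined)
  G \ add = {ball_in(b3,rmB), carry(b5,left)} \ {ball_in(b3,rmB), free(right)} = {carry(b5,left)}
  ∪ pre   = {carry(b5,left)} ∪ {carry(b3,right), robot_in(rmB)}
          = {carry(b3,right), carry(b5,left), robot_in(rmB)}

== RESULT ==
["carry(b3,right)", "carry(b5,left)", "robot_in(rmB)"]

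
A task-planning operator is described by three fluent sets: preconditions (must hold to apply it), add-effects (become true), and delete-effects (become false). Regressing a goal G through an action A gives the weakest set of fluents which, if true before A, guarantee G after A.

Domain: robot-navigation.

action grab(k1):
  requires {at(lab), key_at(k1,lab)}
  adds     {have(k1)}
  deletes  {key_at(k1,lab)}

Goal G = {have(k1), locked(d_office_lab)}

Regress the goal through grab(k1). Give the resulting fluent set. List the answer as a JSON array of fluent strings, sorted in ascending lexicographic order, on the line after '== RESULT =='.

Compute (G \ add) ∪ pre:
  G ∩ del = {}  (empty — regression defined)
  G \ add = {have(k1), locked(d_office_lab)} \ {have(k1)} = {locked(d_office_lab)}
  ∪ pre   = {locked(d_office_lab)} ∪ {at(lab), key_at(k1,lab)}
          = {at(lab), key_at(k1,lab), locked(d_office_lab)}

== RESULT ==
["at(lab)", "key_at(k1,lab)", "locked(d_office_lab)"]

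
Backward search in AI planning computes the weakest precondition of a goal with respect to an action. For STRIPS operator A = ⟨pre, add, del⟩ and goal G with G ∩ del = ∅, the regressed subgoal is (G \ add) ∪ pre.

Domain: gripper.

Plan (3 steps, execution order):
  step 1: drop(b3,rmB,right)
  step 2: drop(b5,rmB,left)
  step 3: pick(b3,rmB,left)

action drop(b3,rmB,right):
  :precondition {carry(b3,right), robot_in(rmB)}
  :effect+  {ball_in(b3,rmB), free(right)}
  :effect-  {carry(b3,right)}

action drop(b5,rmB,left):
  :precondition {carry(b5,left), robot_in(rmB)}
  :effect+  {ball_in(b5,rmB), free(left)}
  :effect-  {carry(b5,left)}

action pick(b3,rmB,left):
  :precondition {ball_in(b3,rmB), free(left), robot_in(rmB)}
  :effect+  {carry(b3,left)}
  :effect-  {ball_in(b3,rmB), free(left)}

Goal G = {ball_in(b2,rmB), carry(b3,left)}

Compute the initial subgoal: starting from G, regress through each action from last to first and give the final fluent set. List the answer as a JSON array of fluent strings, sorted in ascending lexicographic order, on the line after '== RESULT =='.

Regress step by step:
  through step 3 (pick(b3,rmB,left)): drop {carry(b3,left)}, keep {ball_in(b2,rmB)}, require {ball_in(b3,rmB), free(left), robot_in(rmB)}
    → {ball_in(b2,rmB), ball_in(b3,rmB), free(left), robot_in(rmB)}
  through step 2 (drop(b5,rmB,left)): drop {free(left)}, keep {ball_in(b2,rmB), ball_in(b3,rmB), robot_in(rmB)}, require {carry(b5,left), robot_in(rmB)}
    → {ball_in(b2,rmB), ball_in(b3,rmB), carry(b5,left), robot_in(rmB)}
  through step 1 (drop(b3,rmB,right)): drop {ball_in(b3,rmB)}, keep {ball_in(b2,rmB), carry(b5,left), robot_in(rmB)}, require {carry(b3,right), robot_in(rmB)}
    → {ball_in(b2,rmB), carry(b3,right), carry(b5,left), robot_in(rmB)}

== RESULT ==
["ball_in(b2,rmB)", "carry(b3,right)", "carry(b5,left)", "robot_in(rmB)"]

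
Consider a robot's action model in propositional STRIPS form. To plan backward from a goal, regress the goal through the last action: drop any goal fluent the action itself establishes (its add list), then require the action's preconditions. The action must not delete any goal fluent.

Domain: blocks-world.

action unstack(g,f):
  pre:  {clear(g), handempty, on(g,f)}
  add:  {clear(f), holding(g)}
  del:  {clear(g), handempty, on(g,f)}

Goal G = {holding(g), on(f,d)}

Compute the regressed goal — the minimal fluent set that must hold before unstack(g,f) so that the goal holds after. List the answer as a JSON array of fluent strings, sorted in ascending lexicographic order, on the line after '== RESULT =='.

Compute (G \ add) ∪ pre:
  G ∩ del = {}  (empty — regression defined)
  G \ add = {holding(g), on(f,d)} \ {clear(f), holding(g)} = {on(f,d)}
  ∪ pre   = {on(f,d)} ∪ {clear(g), handempty, on(g,f)}
          = {clear(g), handempty, on(f,d), on(g,f)}

== RESULT ==
["clear(g)", "handempty", "on(f,d)", "on(g,f)"]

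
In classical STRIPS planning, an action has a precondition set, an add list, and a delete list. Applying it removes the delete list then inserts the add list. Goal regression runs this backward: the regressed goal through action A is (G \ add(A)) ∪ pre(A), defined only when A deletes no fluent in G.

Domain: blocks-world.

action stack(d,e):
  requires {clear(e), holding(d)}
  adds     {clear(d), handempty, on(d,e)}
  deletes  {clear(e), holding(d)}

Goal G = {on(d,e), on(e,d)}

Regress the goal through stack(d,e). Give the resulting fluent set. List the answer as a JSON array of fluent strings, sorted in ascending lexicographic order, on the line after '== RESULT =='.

Compute (G \ add) ∪ pre:
  G ∩ del = {}  (empty — regression defined)
  G \ add = {on(d,e), on(e,d)} \ {clear(d), handempty, on(d,e)} = {on(e,d)}
  ∪ pre   = {on(e,d)} ∪ {clear(e), holding(d)}
          = {clear(e), holding(d), on(e,d)}

== RESULT ==
["clear(e)", "holding(d)", "on(e,d)"]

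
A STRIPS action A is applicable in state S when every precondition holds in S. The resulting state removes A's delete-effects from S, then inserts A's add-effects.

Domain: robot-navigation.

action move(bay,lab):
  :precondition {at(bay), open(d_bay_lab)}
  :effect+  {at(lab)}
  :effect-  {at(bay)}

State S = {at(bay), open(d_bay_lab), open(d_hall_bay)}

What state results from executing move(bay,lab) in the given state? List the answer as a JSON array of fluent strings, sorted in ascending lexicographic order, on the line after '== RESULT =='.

Progress:
  pre ⊆ S: {at(bay), open(d_bay_lab)} ⊆ S  — applicable
  S \ del = {open(d_bay_lab), open(d_hall_bay)}
  ∪ add   = {at(lab), open(d_bay_lab), open(d_hall_bay)}

== RESULT ==
["at(lab)", "open(d_bay_lab)", "open(d_hall_bay)"]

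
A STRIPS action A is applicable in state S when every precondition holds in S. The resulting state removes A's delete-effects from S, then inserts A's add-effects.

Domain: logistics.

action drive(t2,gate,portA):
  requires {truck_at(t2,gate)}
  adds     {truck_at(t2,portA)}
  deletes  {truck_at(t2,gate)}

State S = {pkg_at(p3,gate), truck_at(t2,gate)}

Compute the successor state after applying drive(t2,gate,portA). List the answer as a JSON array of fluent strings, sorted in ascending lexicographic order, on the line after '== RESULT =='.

Progress:
  pre ⊆ S: {truck_at(t2,gate)} ⊆ S  — applicable
  S \ del = {pkg_at(p3,gate)}
  ∪ add   = {pkg_at(p3,gate), truck_at(t2,portA)}

== RESULT ==
["pkg_at(p3,gate)", "truck_at(t2,portA)"]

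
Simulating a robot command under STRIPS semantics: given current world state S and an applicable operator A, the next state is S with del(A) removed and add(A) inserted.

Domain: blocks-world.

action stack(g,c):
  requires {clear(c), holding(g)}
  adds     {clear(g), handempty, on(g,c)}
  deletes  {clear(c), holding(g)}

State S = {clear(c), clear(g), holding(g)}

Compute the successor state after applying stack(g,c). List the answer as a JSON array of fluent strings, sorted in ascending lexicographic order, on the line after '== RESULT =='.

Compute (S \ del) ∪ add:
  pre ⊆ S: {clear(c), holding(g)} ⊆ S  — applicable
  S \ del = {clear(g)}
  ∪ add   = {clear(g), handempty, on(g,c)}

== RESULT ==
["clear(g)", "handempty", "on(g,c)"]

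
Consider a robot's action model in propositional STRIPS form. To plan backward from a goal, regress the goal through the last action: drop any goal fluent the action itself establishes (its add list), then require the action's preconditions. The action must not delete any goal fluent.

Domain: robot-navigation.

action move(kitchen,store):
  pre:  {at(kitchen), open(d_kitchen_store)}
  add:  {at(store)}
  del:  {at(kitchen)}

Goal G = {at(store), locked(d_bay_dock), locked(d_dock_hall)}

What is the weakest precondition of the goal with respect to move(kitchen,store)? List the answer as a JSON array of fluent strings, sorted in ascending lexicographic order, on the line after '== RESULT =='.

Compute (G \ add) ∪ pre:
  G ∩ del = {}  (empty — regression defined)
  G \ add = {at(store), locked(d_bay_dock), locked(d_dock_hall)} \ {at(store)} = {locked(d_bay_dock), locked(d_dock_hall)}
  ∪ pre   = {locked(d_bay_dock), locked(d_dock_hall)} ∪ {at(kitchen), open(d_kitchen_store)}
          = {at(kitchen), locked(d_bay_dock), locked(d_dock_hall), open(d_kitchen_store)}

== RESULT ==
["at(kitchen)", "locked(d_bay_dock)", "locked(d_dock_hall)", "open(d_kitchen_store)"]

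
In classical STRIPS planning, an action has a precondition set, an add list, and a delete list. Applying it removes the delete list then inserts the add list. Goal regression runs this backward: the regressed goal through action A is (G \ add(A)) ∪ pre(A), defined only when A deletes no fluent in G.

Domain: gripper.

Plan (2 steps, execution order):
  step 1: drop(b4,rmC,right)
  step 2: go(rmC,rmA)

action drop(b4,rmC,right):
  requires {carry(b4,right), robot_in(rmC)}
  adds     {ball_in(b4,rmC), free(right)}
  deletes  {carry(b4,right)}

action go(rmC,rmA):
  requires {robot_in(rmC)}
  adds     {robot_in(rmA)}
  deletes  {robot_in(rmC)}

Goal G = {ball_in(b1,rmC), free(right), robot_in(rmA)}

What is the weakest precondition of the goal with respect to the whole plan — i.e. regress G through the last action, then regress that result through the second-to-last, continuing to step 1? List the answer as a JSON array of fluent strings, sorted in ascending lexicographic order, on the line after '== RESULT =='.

Work backward from the goal:
  through step 2 (go(rmC,rmA)): drop {robot_in(rmA)}, keep {ball_in(b1,rmC), free(right)}, require {robot_in(rmC)}
    → {ball_in(b1,rmC), free(right), robot_in(rmC)}
  through step 1 (drop(b4,rmC,right)): drop {free(right)}, keep {ball_in(b1,rmC), robot_in(rmC)}, require {carry(b4,right), robot_in(rmC)}
    → {ball_in(b1,rmC), carry(b4,right), robot_in(rmC)}

== RESULT ==
["ball_in(b1,rmC)", "carry(b4,right)", "robot_in(rmC)"]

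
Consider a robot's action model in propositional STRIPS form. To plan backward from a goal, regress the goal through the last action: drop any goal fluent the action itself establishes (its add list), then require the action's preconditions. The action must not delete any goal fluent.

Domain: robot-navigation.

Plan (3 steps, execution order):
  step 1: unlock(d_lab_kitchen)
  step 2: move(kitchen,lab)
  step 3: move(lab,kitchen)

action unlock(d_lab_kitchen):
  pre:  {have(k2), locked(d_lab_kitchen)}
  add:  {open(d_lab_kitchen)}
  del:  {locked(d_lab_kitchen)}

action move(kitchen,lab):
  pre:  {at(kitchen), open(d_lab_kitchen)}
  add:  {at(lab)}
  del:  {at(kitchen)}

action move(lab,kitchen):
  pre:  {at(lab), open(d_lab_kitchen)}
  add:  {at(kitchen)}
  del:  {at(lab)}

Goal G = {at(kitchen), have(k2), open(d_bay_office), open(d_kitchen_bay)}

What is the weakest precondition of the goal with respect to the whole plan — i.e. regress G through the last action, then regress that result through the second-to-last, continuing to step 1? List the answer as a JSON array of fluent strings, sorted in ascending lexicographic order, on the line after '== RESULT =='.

Work backward from the goal:
  through step 3 (move(lab,kitchen)): drop {at(kitchen)}, keep {have(k2), open(d_bay_office), open(d_kitchen_bay)}, require {at(lab), open(d_lab_kitchen)}
    → {at(lab), have(k2), open(d_bay_office), open(d_kitchen_bay), open(d_lab_kitchen)}
  through step 2 (move(kitchen,lab)): drop {at(lab)}, keep {have(k2), open(d_bay_office), open(d_kitchen_bay), open(d_lab_kitchen)}, require {at(kitchen), open(d_lab_kitchen)}
    → {at(kitchen), have(k2), open(d_bay_office), open(d_kitchen_bay), open(d_lab_kitchen)}
  through step 1 (unlock(d_lab_kitchen)): drop {open(d_lab_kitchen)}, keep {at(kitchen), have(k2), open(d_bay_office), open(d_kitchen_bay)}, require {have(k2), locked(d_lab_kitchen)}
    → {at(kitchen), have(k2), locked(d_lab_kitchen), open(d_bay_office), open(d_kitchen_bay)}

== RESULT ==
["at(kitchen)", "have(k2)", "locked(d_lab_kitchen)", "open(d_bay_office)", "open(d_kitchen_bay)"]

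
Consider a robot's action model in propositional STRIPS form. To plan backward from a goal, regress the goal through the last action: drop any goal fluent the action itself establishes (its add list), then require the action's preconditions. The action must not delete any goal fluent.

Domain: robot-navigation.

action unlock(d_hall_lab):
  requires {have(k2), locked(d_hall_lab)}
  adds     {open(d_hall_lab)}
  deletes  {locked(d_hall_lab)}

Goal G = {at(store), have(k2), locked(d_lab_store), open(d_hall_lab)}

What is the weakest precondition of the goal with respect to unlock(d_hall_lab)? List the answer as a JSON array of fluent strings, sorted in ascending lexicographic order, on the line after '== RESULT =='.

Compute (G \ add) ∪ pre:
  G ∩ del = {}  (empty — regression defined)
  G \ add = {at(store), have(k2), locked(d_lab_store), open(d_hall_lab)} \ {open(d_hall_lab)} = {at(store), have(k2), locked(d_lab_store)}
  ∪ pre   = {at(store), have(k2), locked(d_lab_store)} ∪ {have(k2), locked(d_hall_lab)}
          = {at(store), have(k2), locked(d_hall_lab), locked(d_lab_store)}

== RESULT ==
["at(store)", "have(k2)", "locked(d_hall_lab)", "locked(d_lab_store)"]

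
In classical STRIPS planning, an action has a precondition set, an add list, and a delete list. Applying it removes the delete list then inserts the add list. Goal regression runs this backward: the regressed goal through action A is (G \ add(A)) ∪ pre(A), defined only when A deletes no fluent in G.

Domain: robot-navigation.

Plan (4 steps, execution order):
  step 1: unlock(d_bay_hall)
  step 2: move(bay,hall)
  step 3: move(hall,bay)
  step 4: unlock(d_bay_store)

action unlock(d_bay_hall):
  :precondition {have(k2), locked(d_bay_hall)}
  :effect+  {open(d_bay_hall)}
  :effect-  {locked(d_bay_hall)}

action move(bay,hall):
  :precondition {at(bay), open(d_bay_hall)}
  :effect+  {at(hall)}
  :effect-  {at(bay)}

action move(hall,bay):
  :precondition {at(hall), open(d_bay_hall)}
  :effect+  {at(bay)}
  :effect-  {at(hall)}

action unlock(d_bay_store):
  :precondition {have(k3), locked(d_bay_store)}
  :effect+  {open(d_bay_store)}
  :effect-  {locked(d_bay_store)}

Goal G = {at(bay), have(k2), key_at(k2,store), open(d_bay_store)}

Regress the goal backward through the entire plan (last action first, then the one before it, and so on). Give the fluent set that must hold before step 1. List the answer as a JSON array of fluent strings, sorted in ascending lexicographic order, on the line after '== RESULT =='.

Work backward from the goal:
  through step 4 (unlock(d_bay_store)): drop {open(d_bay_store)}, keep {at(bay), have(k2), key_at(k2,store)}, require {have(k3), locked(d_bay_store)}
    → {at(bay), have(k2), have(k3), key_at(k2,store), locked(d_bay_store)}
  through step 3 (move(hall,bay)): drop {at(bay)}, keep {have(k2), have(k3), key_at(k2,store), locked(d_bay_store)}, require {at(hall), open(d_bay_hall)}
    → {at(hall), have(k2), have(k3), key_at(k2,store), locked(d_bay_store), open(d_bay_hall)}
  through step 2 (move(bay,hall)): drop {at(hall)}, keep {have(k2), have(k3), key_at(k2,store), locked(d_bay_store), open(d_bay_hall)}, require {at(bay), open(d_bay_hall)}
    → {at(bay), have(k2), have(k3), key_at(k2,store), locked(d_bay_store), open(d_bay_hall)}
  through step 1 (unlock(d_bay_hall)): drop {open(d_bay_hall)}, keep {at(bay), have(k2), have(k3), key_at(k2,store), locked(d_bay_store)}, require {have(k2), locked(d_bay_hall)}
    → {at(bay), have(k2), have(k3), key_at(k2,store), locked(d_bay_hall), locked(d_bay_store)}

== RESULT ==
["at(bay)", "have(k2)", "have(k3)", "key_at(k2,store)", "locked(d_bay_hall)", "locked(d_bay_store)"]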